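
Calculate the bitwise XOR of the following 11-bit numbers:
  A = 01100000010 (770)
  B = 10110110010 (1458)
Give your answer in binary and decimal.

Apply ^ to each column (1 where bits differ):
  01100000010
^ 10110110010
-------------
  11010110000

Answer: 11010110000 (1712)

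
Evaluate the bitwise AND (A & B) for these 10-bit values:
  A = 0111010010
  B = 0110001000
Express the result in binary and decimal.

Apply & to each column (1 only where both bits are 1):
  0111010010
& 0110001000
------------
  0110000000

Answer: 0110000000 (384)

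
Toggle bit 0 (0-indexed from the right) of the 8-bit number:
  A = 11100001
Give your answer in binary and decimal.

Mask = 1 << 0 = 00000001
Bit 0 of A is 1; XOR with the mask flips it to 0.
  11100001
^ 00000001
----------
  11100000

Answer: 11100000 (224)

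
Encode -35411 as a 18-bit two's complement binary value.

1. Binary of +35411:  001000101001010011
2. Invert bits:     110111010110101100
3. Add 1:           110111010110101101

Answer: 110111010110101101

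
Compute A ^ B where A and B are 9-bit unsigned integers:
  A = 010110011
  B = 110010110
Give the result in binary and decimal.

Apply ^ to each column (1 where bits differ):
  010110011
^ 110010110
-----------
  100100101

Answer: 100100101 (293)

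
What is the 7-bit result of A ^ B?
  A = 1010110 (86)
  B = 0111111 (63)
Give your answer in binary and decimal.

Apply ^ to each column (1 where bits differ):
  1010110
^ 0111111
---------
  1101001

Answer: 1101001 (105)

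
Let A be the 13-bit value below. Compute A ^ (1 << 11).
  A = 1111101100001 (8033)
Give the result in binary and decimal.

Mask = 1 << 11 = 0100000000000
Bit 11 of A is 1; XOR with the mask flips it to 0.
  1111101100001
^ 0100000000000
---------------
  1011101100001

Answer: 1011101100001 (5985)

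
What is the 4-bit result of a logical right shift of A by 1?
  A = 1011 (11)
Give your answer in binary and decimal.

Logical shift right by 1: drop the bottom 1 bit(s), prepend 1 zero(s) on the left.
  1011  ->  keep [101], discard [1], prepend 0
= 0101

Answer: 0101 (5)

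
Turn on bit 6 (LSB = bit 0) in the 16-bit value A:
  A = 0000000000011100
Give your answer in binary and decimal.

Mask = 1 << 6 = 0000000001000000
Bit 6 of A is 0, so OR-ing with the mask flips it to 1.
  0000000000011100
| 0000000001000000
------------------
  0000000001011100

Answer: 0000000001011100 (92)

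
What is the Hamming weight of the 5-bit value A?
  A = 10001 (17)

10001
1-bits at positions (from bit 0 = LSB): 0, 4
Count = 2

Answer: 2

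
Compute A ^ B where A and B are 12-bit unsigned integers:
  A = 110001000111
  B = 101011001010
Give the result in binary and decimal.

Apply ^ to each column (1 where bits differ):
  110001000111
^ 101011001010
--------------
  011010001101

Answer: 011010001101 (1677)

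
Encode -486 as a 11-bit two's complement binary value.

1. Binary of +486:  00111100110
2. Invert bits:     11000011001
3. Add 1:           11000011010

Answer: 11000011010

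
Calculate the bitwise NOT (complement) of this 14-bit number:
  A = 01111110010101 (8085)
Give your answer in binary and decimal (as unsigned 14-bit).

Flip each bit (0->1, 1->0):
  01111110010101
  10000001101010

Answer: 10000001101010 (8298)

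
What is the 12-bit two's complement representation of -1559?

1. Binary of +1559:  011000010111
2. Invert bits:     100111101000
3. Add 1:           100111101001

Answer: 100111101001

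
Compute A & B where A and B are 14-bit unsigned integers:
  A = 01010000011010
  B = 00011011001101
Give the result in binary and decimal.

Apply & to each column (1 only where both bits are 1):
  01010000011010
& 00011011001101
----------------
  00010000001000

Answer: 00010000001000 (1032)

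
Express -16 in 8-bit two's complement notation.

1. Binary of +16:  00010000
2. Invert bits:     11101111
3. Add 1:           11110000

Answer: 11110000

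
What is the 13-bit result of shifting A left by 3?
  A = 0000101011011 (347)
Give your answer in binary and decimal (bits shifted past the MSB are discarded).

Shift left by 3: drop the top 3 bit(s), append 3 zero(s) on the right.
  0000101011011  ->  discard [000], keep [0101011011], append 000
= 0101011011000

Answer: 0101011011000 (2776)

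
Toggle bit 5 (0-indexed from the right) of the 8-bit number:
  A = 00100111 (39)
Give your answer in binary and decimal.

Mask = 1 << 5 = 00100000
Bit 5 of A is 1; XOR with the mask flips it to 0.
  00100111
^ 00100000
----------
  00000111

Answer: 00000111 (7)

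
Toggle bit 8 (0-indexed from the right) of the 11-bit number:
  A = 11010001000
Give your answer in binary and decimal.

Mask = 1 << 8 = 00100000000
Bit 8 of A is 0; XOR with the mask flips it to 1.
  11010001000
^ 00100000000
-------------
  11110001000

Answer: 11110001000 (1928)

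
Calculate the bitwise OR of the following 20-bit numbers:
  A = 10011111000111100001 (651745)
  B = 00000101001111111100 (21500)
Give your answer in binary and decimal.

Apply | to each column (1 where either bit is 1):
  10011111000111100001
| 00000101001111111100
----------------------
  10011111001111111101

Answer: 10011111001111111101 (652285)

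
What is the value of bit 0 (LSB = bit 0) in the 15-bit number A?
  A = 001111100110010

Bit 0 is the 1st from the right.
  001111100110010
                ^
That bit is 0.

Answer: 0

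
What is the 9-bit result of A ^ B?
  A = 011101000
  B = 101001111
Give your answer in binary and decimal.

Apply ^ to each column (1 where bits differ):
  011101000
^ 101001111
-----------
  110100111

Answer: 110100111 (423)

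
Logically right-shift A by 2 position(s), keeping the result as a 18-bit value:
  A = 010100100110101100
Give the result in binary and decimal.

Logical shift right by 2: drop the bottom 2 bit(s), prepend 2 zero(s) on the left.
  010100100110101100  ->  keep [0101001001101011], discard [00], prepend 00
= 000101001001101011

Answer: 000101001001101011 (21099)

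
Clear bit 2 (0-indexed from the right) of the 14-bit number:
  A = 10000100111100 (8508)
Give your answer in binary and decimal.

Mask = ~(1 << 2) = 11111111111011
Bit 2 of A is 1, so AND-ing with the mask clears it to 0.
  10000100111100
& 11111111111011
----------------
  10000100111000

Answer: 10000100111000 (8504)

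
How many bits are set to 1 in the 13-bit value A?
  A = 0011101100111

0011101100111
1-bits at positions (from bit 0 = LSB): 0, 1, 2, 5, 6, 8, 9, 10
Count = 8

Answer: 8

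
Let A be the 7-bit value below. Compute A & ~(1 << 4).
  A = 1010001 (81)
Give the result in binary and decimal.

Mask = ~(1 << 4) = 1101111
Bit 4 of A is 1, so AND-ing with the mask clears it to 0.
  1010001
& 1101111
---------
  1000001

Answer: 1000001 (65)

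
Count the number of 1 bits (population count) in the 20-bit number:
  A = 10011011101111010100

10011011101111010100
1-bits at positions (from bit 0 = LSB): 2, 4, 6, 7, 8, 9, 11, 12, 13, 15, 16, 19
Count = 12

Answer: 12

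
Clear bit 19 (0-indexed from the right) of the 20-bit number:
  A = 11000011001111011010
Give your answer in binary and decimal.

Mask = ~(1 << 19) = 01111111111111111111
Bit 19 of A is 1, so AND-ing with the mask clears it to 0.
  11000011001111011010
& 01111111111111111111
----------------------
  01000011001111011010

Answer: 01000011001111011010 (275418)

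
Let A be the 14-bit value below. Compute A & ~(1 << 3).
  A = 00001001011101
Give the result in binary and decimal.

Mask = ~(1 << 3) = 11111111110111
Bit 3 of A is 1, so AND-ing with the mask clears it to 0.
  00001001011101
& 11111111110111
----------------
  00001001010101

Answer: 00001001010101 (597)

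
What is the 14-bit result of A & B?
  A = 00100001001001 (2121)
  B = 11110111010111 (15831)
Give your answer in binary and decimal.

Apply & to each column (1 only where both bits are 1):
  00100001001001
& 11110111010111
----------------
  00100001000001

Answer: 00100001000001 (2113)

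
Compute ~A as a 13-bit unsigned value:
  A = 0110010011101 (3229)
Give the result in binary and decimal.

Flip each bit (0->1, 1->0):
  0110010011101
  1001101100010

Answer: 1001101100010 (4962)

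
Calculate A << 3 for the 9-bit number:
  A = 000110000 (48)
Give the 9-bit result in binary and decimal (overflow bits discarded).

Shift left by 3: drop the top 3 bit(s), append 3 zero(s) on the right.
  000110000  ->  discard [000], keep [110000], append 000
= 110000000

Answer: 110000000 (384)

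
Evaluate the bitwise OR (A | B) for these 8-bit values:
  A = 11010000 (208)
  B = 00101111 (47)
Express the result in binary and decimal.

Apply | to each column (1 where either bit is 1):
  11010000
| 00101111
----------
  11111111

Answer: 11111111 (255)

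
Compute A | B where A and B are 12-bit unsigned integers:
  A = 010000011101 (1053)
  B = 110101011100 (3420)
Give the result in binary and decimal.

Apply | to each column (1 where either bit is 1):
  010000011101
| 110101011100
--------------
  110101011101

Answer: 110101011101 (3421)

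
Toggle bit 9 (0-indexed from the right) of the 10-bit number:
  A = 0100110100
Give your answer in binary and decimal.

Mask = 1 << 9 = 1000000000
Bit 9 of A is 0; XOR with the mask flips it to 1.
  0100110100
^ 1000000000
------------
  1100110100

Answer: 1100110100 (820)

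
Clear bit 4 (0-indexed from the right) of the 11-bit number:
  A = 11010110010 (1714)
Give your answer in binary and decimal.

Mask = ~(1 << 4) = 11111101111
Bit 4 of A is 1, so AND-ing with the mask clears it to 0.
  11010110010
& 11111101111
-------------
  11010100010

Answer: 11010100010 (1698)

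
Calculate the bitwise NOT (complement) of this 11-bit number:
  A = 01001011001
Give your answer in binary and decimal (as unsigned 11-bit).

Flip each bit (0->1, 1->0):
  01001011001
  10110100110

Answer: 10110100110 (1446)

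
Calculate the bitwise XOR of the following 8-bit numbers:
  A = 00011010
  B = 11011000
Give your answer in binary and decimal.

Apply ^ to each column (1 where bits differ):
  00011010
^ 11011000
----------
  11000010

Answer: 11000010 (194)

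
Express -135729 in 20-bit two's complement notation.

1. Binary of +135729:  00100001001000110001
2. Invert bits:     11011110110111001110
3. Add 1:           11011110110111001111

Answer: 11011110110111001111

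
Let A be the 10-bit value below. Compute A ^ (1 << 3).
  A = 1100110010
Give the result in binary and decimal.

Mask = 1 << 3 = 0000001000
Bit 3 of A is 0; XOR with the mask flips it to 1.
  1100110010
^ 0000001000
------------
  1100111010

Answer: 1100111010 (826)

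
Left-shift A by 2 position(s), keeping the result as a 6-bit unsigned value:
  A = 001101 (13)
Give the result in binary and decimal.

Shift left by 2: drop the top 2 bit(s), append 2 zero(s) on the right.
  001101  ->  discard [00], keep [1101], append 00
= 110100

Answer: 110100 (52)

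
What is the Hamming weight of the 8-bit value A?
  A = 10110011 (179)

10110011
1-bits at positions (from bit 0 = LSB): 0, 1, 4, 5, 7
Count = 5

Answer: 5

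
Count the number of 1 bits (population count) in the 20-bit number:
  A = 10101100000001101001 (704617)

10101100000001101001
1-bits at positions (from bit 0 = LSB): 0, 3, 5, 6, 14, 15, 17, 19
Count = 8

Answer: 8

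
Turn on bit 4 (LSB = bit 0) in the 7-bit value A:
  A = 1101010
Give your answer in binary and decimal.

Mask = 1 << 4 = 0010000
Bit 4 of A is 0, so OR-ing with the mask flips it to 1.
  1101010
| 0010000
---------
  1111010

Answer: 1111010 (122)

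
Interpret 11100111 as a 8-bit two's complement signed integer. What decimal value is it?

MSB is 1, so the value is negative. Find the magnitude:
1. Invert bits:  00011000
2. Add 1:        00011001  = 25
3. Apply sign:   -25

Answer: -25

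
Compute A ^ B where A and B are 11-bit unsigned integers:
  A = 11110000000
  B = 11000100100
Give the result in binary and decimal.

Apply ^ to each column (1 where bits differ):
  11110000000
^ 11000100100
-------------
  00110100100

Answer: 00110100100 (420)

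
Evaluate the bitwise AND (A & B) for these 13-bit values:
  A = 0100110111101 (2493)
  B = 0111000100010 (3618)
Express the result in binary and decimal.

Apply & to each column (1 only where both bits are 1):
  0100110111101
& 0111000100010
---------------
  0100000100000

Answer: 0100000100000 (2080)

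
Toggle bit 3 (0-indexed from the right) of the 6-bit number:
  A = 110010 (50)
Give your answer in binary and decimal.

Mask = 1 << 3 = 001000
Bit 3 of A is 0; XOR with the mask flips it to 1.
  110010
^ 001000
--------
  111010

Answer: 111010 (58)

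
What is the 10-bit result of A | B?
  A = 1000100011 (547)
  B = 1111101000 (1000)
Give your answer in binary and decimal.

Apply | to each column (1 where either bit is 1):
  1000100011
| 1111101000
------------
  1111101011

Answer: 1111101011 (1003)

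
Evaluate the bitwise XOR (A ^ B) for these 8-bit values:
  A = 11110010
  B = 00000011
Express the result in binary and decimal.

Apply ^ to each column (1 where bits differ):
  11110010
^ 00000011
----------
  11110001

Answer: 11110001 (241)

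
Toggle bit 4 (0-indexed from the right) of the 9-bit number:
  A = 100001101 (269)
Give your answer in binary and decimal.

Mask = 1 << 4 = 000010000
Bit 4 of A is 0; XOR with the mask flips it to 1.
  100001101
^ 000010000
-----------
  100011101

Answer: 100011101 (285)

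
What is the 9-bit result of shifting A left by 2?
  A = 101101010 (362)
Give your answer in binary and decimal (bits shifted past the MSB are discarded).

Shift left by 2: drop the top 2 bit(s), append 2 zero(s) on the right.
  101101010  ->  discard [10], keep [1101010], append 00
= 110101000

Answer: 110101000 (424)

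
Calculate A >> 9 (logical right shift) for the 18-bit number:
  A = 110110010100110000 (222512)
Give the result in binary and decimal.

Logical shift right by 9: drop the bottom 9 bit(s), prepend 9 zero(s) on the left.
  110110010100110000  ->  keep [110110010], discard [100110000], prepend 000000000
= 000000000110110010

Answer: 000000000110110010 (434)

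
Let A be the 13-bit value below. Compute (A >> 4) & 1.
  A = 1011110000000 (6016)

Bit 4 is the 5th from the right.
  1011110000000
          ^
That bit is 0.

Answer: 0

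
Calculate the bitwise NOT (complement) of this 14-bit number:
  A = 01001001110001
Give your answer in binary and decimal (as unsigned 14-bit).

Flip each bit (0->1, 1->0):
  01001001110001
  10110110001110

Answer: 10110110001110 (11662)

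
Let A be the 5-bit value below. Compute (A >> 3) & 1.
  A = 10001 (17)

Bit 3 is the 4th from the right.
  10001
   ^
That bit is 0.

Answer: 0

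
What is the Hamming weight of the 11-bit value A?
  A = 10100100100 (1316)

10100100100
1-bits at positions (from bit 0 = LSB): 2, 5, 8, 10
Count = 4

Answer: 4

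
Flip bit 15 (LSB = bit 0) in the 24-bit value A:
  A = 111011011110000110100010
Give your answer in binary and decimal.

Mask = 1 << 15 = 000000001000000000000000
Bit 15 of A is 1; XOR with the mask flips it to 0.
  111011011110000110100010
^ 000000001000000000000000
--------------------------
  111011010110000110100010

Answer: 111011010110000110100010 (15557026)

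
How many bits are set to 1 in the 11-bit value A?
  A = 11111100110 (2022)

11111100110
1-bits at positions (from bit 0 = LSB): 1, 2, 5, 6, 7, 8, 9, 10
Count = 8

Answer: 8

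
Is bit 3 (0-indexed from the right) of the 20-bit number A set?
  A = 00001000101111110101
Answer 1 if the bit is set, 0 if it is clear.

Bit 3 is the 4th from the right.
  00001000101111110101
                  ^
That bit is 0.

Answer: 0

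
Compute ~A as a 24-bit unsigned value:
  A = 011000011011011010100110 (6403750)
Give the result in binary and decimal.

Flip each bit (0->1, 1->0):
  011000011011011010100110
  100111100100100101011001

Answer: 100111100100100101011001 (10373465)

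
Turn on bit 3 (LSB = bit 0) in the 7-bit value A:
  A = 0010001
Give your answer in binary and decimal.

Mask = 1 << 3 = 0001000
Bit 3 of A is 0, so OR-ing with the mask flips it to 1.
  0010001
| 0001000
---------
  0011001

Answer: 0011001 (25)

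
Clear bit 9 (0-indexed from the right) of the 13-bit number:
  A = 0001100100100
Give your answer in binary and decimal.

Mask = ~(1 << 9) = 1110111111111
Bit 9 of A is 1, so AND-ing with the mask clears it to 0.
  0001100100100
& 1110111111111
---------------
  0000100100100

Answer: 0000100100100 (292)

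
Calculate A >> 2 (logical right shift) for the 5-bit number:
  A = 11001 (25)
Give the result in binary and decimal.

Logical shift right by 2: drop the bottom 2 bit(s), prepend 2 zero(s) on the left.
  11001  ->  keep [110], discard [01], prepend 00
= 00110

Answer: 00110 (6)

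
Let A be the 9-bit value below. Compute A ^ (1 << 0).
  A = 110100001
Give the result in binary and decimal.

Mask = 1 << 0 = 000000001
Bit 0 of A is 1; XOR with the mask flips it to 0.
  110100001
^ 000000001
-----------
  110100000

Answer: 110100000 (416)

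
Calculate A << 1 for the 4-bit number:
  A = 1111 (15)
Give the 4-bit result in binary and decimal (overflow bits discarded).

Shift left by 1: drop the top 1 bit(s), append 1 zero(s) on the right.
  1111  ->  discard [1], keep [111], append 0
= 1110

Answer: 1110 (14)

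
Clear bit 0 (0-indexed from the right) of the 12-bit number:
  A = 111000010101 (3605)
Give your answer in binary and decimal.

Mask = ~(1 << 0) = 111111111110
Bit 0 of A is 1, so AND-ing with the mask clears it to 0.
  111000010101
& 111111111110
--------------
  111000010100

Answer: 111000010100 (3604)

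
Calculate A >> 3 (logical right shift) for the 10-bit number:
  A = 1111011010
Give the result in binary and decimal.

Logical shift right by 3: drop the bottom 3 bit(s), prepend 3 zero(s) on the left.
  1111011010  ->  keep [1111011], discard [010], prepend 000
= 0001111011

Answer: 0001111011 (123)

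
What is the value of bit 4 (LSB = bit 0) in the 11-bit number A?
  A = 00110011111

Bit 4 is the 5th from the right.
  00110011111
        ^
That bit is 1.

Answer: 1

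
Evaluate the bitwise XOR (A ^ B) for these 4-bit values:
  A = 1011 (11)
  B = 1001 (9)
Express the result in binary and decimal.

Apply ^ to each column (1 where bits differ):
  1011
^ 1001
------
  0010

Answer: 0010 (2)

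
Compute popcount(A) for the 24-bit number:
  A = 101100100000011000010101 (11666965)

101100100000011000010101
1-bits at positions (from bit 0 = LSB): 0, 2, 4, 9, 10, 17, 20, 21, 23
Count = 9

Answer: 9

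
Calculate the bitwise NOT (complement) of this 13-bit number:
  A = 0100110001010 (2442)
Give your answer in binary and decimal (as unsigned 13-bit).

Flip each bit (0->1, 1->0):
  0100110001010
  1011001110101

Answer: 1011001110101 (5749)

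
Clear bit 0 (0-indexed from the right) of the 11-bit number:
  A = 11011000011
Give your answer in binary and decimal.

Mask = ~(1 << 0) = 11111111110
Bit 0 of A is 1, so AND-ing with the mask clears it to 0.
  11011000011
& 11111111110
-------------
  11011000010

Answer: 11011000010 (1730)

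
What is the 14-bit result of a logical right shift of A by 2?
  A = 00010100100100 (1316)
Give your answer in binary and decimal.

Logical shift right by 2: drop the bottom 2 bit(s), prepend 2 zero(s) on the left.
  00010100100100  ->  keep [000101001001], discard [00], prepend 00
= 00000101001001

Answer: 00000101001001 (329)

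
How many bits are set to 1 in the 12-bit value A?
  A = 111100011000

111100011000
1-bits at positions (from bit 0 = LSB): 3, 4, 8, 9, 10, 11
Count = 6

Answer: 6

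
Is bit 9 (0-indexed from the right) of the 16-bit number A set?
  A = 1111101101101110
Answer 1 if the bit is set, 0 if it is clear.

Bit 9 is the 10th from the right.
  1111101101101110
        ^
That bit is 1.

Answer: 1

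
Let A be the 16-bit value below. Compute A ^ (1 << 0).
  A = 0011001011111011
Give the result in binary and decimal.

Mask = 1 << 0 = 0000000000000001
Bit 0 of A is 1; XOR with the mask flips it to 0.
  0011001011111011
^ 0000000000000001
------------------
  0011001011111010

Answer: 0011001011111010 (13050)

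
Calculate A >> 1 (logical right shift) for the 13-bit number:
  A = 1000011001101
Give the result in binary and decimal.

Logical shift right by 1: drop the bottom 1 bit(s), prepend 1 zero(s) on the left.
  1000011001101  ->  keep [100001100110], discard [1], prepend 0
= 0100001100110

Answer: 0100001100110 (2150)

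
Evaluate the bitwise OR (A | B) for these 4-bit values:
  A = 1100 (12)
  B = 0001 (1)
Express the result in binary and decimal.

Apply | to each column (1 where either bit is 1):
  1100
| 0001
------
  1101

Answer: 1101 (13)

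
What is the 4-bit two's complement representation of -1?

1. Binary of +1:  0001
2. Invert bits:     1110
3. Add 1:           1111

Answer: 1111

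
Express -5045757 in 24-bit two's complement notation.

1. Binary of +5045757:  010011001111110111111101
2. Invert bits:     101100110000001000000010
3. Add 1:           101100110000001000000011

Answer: 101100110000001000000011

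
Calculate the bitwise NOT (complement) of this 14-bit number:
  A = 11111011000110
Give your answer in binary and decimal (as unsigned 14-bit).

Flip each bit (0->1, 1->0):
  11111011000110
  00000100111001

Answer: 00000100111001 (313)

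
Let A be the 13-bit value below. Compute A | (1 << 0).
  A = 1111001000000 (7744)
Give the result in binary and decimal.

Mask = 1 << 0 = 0000000000001
Bit 0 of A is 0, so OR-ing with the mask flips it to 1.
  1111001000000
| 0000000000001
---------------
  1111001000001

Answer: 1111001000001 (7745)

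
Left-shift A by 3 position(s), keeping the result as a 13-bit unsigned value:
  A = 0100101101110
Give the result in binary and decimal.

Shift left by 3: drop the top 3 bit(s), append 3 zero(s) on the right.
  0100101101110  ->  discard [010], keep [0101101110], append 000
= 0101101110000

Answer: 0101101110000 (2928)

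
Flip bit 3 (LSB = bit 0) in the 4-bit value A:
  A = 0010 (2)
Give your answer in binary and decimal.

Mask = 1 << 3 = 1000
Bit 3 of A is 0; XOR with the mask flips it to 1.
  0010
^ 1000
------
  1010

Answer: 1010 (10)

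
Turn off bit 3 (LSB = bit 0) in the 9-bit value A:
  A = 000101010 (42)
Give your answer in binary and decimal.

Mask = ~(1 << 3) = 111110111
Bit 3 of A is 1, so AND-ing with the mask clears it to 0.
  000101010
& 111110111
-----------
  000100010

Answer: 000100010 (34)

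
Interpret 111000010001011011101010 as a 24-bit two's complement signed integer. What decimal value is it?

MSB is 1, so the value is negative. Find the magnitude:
1. Invert bits:  000111101110100100010101
2. Add 1:        000111101110100100010110  = 2025750
3. Apply sign:   -2025750

Answer: -2025750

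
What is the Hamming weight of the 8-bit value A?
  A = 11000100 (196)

11000100
1-bits at positions (from bit 0 = LSB): 2, 6, 7
Count = 3

Answer: 3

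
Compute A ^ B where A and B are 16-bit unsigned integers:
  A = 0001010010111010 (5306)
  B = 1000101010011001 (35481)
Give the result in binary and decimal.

Apply ^ to each column (1 where bits differ):
  0001010010111010
^ 1000101010011001
------------------
  1001111000100011

Answer: 1001111000100011 (40483)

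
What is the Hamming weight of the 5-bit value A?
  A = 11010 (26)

11010
1-bits at positions (from bit 0 = LSB): 1, 3, 4
Count = 3

Answer: 3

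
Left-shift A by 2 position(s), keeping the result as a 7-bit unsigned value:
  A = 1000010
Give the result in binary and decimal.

Shift left by 2: drop the top 2 bit(s), append 2 zero(s) on the right.
  1000010  ->  discard [10], keep [00010], append 00
= 0001000

Answer: 0001000 (8)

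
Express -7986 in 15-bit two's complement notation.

1. Binary of +7986:  001111100110010
2. Invert bits:     110000011001101
3. Add 1:           110000011001110

Answer: 110000011001110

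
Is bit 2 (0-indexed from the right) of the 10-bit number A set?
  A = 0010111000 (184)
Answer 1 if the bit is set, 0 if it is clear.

Bit 2 is the 3rd from the right.
  0010111000
         ^
That bit is 0.

Answer: 0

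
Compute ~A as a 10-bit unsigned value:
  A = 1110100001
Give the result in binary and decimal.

Flip each bit (0->1, 1->0):
  1110100001
  0001011110

Answer: 0001011110 (94)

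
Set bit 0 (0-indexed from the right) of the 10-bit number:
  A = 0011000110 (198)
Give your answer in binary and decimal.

Mask = 1 << 0 = 0000000001
Bit 0 of A is 0, so OR-ing with the mask flips it to 1.
  0011000110
| 0000000001
------------
  0011000111

Answer: 0011000111 (199)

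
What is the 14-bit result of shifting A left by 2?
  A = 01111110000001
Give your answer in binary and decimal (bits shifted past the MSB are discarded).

Shift left by 2: drop the top 2 bit(s), append 2 zero(s) on the right.
  01111110000001  ->  discard [01], keep [111110000001], append 00
= 11111000000100

Answer: 11111000000100 (15876)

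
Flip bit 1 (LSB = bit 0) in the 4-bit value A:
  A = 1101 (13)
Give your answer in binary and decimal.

Mask = 1 << 1 = 0010
Bit 1 of A is 0; XOR with the mask flips it to 1.
  1101
^ 0010
------
  1111

Answer: 1111 (15)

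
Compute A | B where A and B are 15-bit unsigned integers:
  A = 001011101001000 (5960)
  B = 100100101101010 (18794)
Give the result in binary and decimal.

Apply | to each column (1 where either bit is 1):
  001011101001000
| 100100101101010
-----------------
  101111101101010

Answer: 101111101101010 (24426)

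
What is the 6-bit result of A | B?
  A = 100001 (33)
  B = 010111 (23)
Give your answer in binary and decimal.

Apply | to each column (1 where either bit is 1):
  100001
| 010111
--------
  110111

Answer: 110111 (55)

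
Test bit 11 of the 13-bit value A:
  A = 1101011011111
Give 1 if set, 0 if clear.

Bit 11 is the 12th from the right.
  1101011011111
   ^
That bit is 1.

Answer: 1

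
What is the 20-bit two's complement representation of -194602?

1. Binary of +194602:  00101111100000101010
2. Invert bits:     11010000011111010101
3. Add 1:           11010000011111010110

Answer: 11010000011111010110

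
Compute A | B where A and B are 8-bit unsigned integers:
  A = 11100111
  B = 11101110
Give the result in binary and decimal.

Apply | to each column (1 where either bit is 1):
  11100111
| 11101110
----------
  11101111

Answer: 11101111 (239)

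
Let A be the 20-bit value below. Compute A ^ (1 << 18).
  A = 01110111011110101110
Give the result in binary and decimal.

Mask = 1 << 18 = 01000000000000000000
Bit 18 of A is 1; XOR with the mask flips it to 0.
  01110111011110101110
^ 01000000000000000000
----------------------
  00110111011110101110

Answer: 00110111011110101110 (227246)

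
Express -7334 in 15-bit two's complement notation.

1. Binary of +7334:  001110010100110
2. Invert bits:     110001101011001
3. Add 1:           110001101011010

Answer: 110001101011010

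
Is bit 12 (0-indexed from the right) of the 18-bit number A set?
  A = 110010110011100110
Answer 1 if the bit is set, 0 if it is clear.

Bit 12 is the 13th from the right.
  110010110011100110
       ^
That bit is 0.

Answer: 0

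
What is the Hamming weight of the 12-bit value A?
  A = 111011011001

111011011001
1-bits at positions (from bit 0 = LSB): 0, 3, 4, 6, 7, 9, 10, 11
Count = 8

Answer: 8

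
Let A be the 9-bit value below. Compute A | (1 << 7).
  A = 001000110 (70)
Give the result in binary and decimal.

Mask = 1 << 7 = 010000000
Bit 7 of A is 0, so OR-ing with the mask flips it to 1.
  001000110
| 010000000
-----------
  011000110

Answer: 011000110 (198)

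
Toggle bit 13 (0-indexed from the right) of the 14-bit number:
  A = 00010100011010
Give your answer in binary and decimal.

Mask = 1 << 13 = 10000000000000
Bit 13 of A is 0; XOR with the mask flips it to 1.
  00010100011010
^ 10000000000000
----------------
  10010100011010

Answer: 10010100011010 (9498)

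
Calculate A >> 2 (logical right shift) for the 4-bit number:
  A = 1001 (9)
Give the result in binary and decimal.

Logical shift right by 2: drop the bottom 2 bit(s), prepend 2 zero(s) on the left.
  1001  ->  keep [10], discard [01], prepend 00
= 0010

Answer: 0010 (2)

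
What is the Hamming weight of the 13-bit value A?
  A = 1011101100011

1011101100011
1-bits at positions (from bit 0 = LSB): 0, 1, 5, 6, 8, 9, 10, 12
Count = 8

Answer: 8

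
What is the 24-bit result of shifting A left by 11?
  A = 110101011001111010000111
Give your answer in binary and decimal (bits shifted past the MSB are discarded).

Shift left by 11: drop the top 11 bit(s), append 11 zero(s) on the right.
  110101011001111010000111  ->  discard [11010101100], keep [1111010000111], append 00000000000
= 111101000011100000000000

Answer: 111101000011100000000000 (16005120)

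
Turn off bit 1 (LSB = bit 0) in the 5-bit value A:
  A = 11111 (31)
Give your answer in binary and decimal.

Mask = ~(1 << 1) = 11101
Bit 1 of A is 1, so AND-ing with the mask clears it to 0.
  11111
& 11101
-------
  11101

Answer: 11101 (29)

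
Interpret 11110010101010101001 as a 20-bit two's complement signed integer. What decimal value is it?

MSB is 1, so the value is negative. Find the magnitude:
1. Invert bits:  00001101010101010110
2. Add 1:        00001101010101010111  = 54615
3. Apply sign:   -54615

Answer: -54615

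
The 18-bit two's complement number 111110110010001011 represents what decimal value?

MSB is 1, so the value is negative. Find the magnitude:
1. Invert bits:  000001001101110100
2. Add 1:        000001001101110101  = 4981
3. Apply sign:   -4981

Answer: -4981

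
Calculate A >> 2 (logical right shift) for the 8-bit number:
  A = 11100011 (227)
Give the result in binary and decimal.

Logical shift right by 2: drop the bottom 2 bit(s), prepend 2 zero(s) on the left.
  11100011  ->  keep [111000], discard [11], prepend 00
= 00111000

Answer: 00111000 (56)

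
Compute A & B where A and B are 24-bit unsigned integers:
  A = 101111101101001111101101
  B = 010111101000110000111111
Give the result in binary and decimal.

Apply & to each column (1 only where both bits are 1):
  101111101101001111101101
& 010111101000110000111111
--------------------------
  000111101000000000101101

Answer: 000111101000000000101101 (1998893)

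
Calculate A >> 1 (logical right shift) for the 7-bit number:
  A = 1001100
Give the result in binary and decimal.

Logical shift right by 1: drop the bottom 1 bit(s), prepend 1 zero(s) on the left.
  1001100  ->  keep [100110], discard [0], prepend 0
= 0100110

Answer: 0100110 (38)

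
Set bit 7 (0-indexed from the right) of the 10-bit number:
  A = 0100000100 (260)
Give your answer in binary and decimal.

Mask = 1 << 7 = 0010000000
Bit 7 of A is 0, so OR-ing with the mask flips it to 1.
  0100000100
| 0010000000
------------
  0110000100

Answer: 0110000100 (388)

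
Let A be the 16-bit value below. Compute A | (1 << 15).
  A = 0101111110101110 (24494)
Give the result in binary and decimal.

Mask = 1 << 15 = 1000000000000000
Bit 15 of A is 0, so OR-ing with the mask flips it to 1.
  0101111110101110
| 1000000000000000
------------------
  1101111110101110

Answer: 1101111110101110 (57262)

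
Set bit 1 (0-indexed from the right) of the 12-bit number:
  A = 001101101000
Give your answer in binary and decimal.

Mask = 1 << 1 = 000000000010
Bit 1 of A is 0, so OR-ing with the mask flips it to 1.
  001101101000
| 000000000010
--------------
  001101101010

Answer: 001101101010 (874)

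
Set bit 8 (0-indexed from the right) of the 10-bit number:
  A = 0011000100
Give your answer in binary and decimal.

Mask = 1 << 8 = 0100000000
Bit 8 of A is 0, so OR-ing with the mask flips it to 1.
  0011000100
| 0100000000
------------
  0111000100

Answer: 0111000100 (452)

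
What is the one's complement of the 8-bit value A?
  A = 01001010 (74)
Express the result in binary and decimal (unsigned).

Flip each bit (0->1, 1->0):
  01001010
  10110101

Answer: 10110101 (181)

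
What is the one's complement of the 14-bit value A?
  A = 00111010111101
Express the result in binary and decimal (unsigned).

Flip each bit (0->1, 1->0):
  00111010111101
  11000101000010

Answer: 11000101000010 (12610)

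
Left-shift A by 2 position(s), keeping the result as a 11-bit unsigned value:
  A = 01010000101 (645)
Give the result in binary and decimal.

Shift left by 2: drop the top 2 bit(s), append 2 zero(s) on the right.
  01010000101  ->  discard [01], keep [010000101], append 00
= 01000010100

Answer: 01000010100 (532)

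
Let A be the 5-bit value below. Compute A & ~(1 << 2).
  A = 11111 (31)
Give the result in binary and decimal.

Mask = ~(1 << 2) = 11011
Bit 2 of A is 1, so AND-ing with the mask clears it to 0.
  11111
& 11011
-------
  11011

Answer: 11011 (27)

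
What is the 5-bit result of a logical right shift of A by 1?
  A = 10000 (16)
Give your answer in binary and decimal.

Logical shift right by 1: drop the bottom 1 bit(s), prepend 1 zero(s) on the left.
  10000  ->  keep [1000], discard [0], prepend 0
= 01000

Answer: 01000 (8)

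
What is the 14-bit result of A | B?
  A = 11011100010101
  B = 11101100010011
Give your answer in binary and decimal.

Apply | to each column (1 where either bit is 1):
  11011100010101
| 11101100010011
----------------
  11111100010111

Answer: 11111100010111 (16151)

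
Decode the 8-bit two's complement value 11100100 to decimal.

MSB is 1, so the value is negative. Find the magnitude:
1. Invert bits:  00011011
2. Add 1:        00011100  = 28
3. Apply sign:   -28

Answer: -28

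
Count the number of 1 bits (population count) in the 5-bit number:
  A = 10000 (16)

10000
1-bits at positions (from bit 0 = LSB): 4
Count = 1

Answer: 1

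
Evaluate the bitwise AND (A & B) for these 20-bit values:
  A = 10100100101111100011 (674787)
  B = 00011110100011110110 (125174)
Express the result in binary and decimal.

Apply & to each column (1 only where both bits are 1):
  10100100101111100011
& 00011110100011110110
----------------------
  00000100100011100010

Answer: 00000100100011100010 (18658)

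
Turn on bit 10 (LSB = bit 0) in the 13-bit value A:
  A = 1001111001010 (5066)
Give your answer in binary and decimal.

Mask = 1 << 10 = 0010000000000
Bit 10 of A is 0, so OR-ing with the mask flips it to 1.
  1001111001010
| 0010000000000
---------------
  1011111001010

Answer: 1011111001010 (6090)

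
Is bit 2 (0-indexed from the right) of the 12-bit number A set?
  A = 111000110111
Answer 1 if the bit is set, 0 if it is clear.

Bit 2 is the 3rd from the right.
  111000110111
           ^
That bit is 1.

Answer: 1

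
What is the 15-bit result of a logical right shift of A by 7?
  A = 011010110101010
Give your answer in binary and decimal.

Logical shift right by 7: drop the bottom 7 bit(s), prepend 7 zero(s) on the left.
  011010110101010  ->  keep [01101011], discard [0101010], prepend 0000000
= 000000001101011

Answer: 000000001101011 (107)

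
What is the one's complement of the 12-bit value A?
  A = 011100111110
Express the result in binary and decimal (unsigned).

Flip each bit (0->1, 1->0):
  011100111110
  100011000001

Answer: 100011000001 (2241)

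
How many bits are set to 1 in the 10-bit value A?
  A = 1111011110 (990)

1111011110
1-bits at positions (from bit 0 = LSB): 1, 2, 3, 4, 6, 7, 8, 9
Count = 8

Answer: 8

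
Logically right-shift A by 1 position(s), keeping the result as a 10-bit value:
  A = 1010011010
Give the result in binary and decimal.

Logical shift right by 1: drop the bottom 1 bit(s), prepend 1 zero(s) on the left.
  1010011010  ->  keep [101001101], discard [0], prepend 0
= 0101001101

Answer: 0101001101 (333)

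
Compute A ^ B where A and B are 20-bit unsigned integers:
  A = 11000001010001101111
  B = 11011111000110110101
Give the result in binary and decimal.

Apply ^ to each column (1 where bits differ):
  11000001010001101111
^ 11011111000110110101
----------------------
  00011110010111011010

Answer: 00011110010111011010 (124378)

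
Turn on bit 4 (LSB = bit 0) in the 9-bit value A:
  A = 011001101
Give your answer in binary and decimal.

Mask = 1 << 4 = 000010000
Bit 4 of A is 0, so OR-ing with the mask flips it to 1.
  011001101
| 000010000
-----------
  011011101

Answer: 011011101 (221)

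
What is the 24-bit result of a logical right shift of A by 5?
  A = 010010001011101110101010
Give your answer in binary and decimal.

Logical shift right by 5: drop the bottom 5 bit(s), prepend 5 zero(s) on the left.
  010010001011101110101010  ->  keep [0100100010111011101], discard [01010], prepend 00000
= 000000100100010111011101

Answer: 000000100100010111011101 (148957)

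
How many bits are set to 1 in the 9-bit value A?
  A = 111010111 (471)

111010111
1-bits at positions (from bit 0 = LSB): 0, 1, 2, 4, 6, 7, 8
Count = 7

Answer: 7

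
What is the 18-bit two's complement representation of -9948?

1. Binary of +9948:  000010011011011100
2. Invert bits:     111101100100100011
3. Add 1:           111101100100100100

Answer: 111101100100100100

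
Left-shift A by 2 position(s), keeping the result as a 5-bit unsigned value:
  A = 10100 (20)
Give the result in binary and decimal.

Shift left by 2: drop the top 2 bit(s), append 2 zero(s) on the right.
  10100  ->  discard [10], keep [100], append 00
= 10000

Answer: 10000 (16)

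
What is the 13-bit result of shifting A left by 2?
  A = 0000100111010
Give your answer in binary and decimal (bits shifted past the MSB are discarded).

Shift left by 2: drop the top 2 bit(s), append 2 zero(s) on the right.
  0000100111010  ->  discard [00], keep [00100111010], append 00
= 0010011101000

Answer: 0010011101000 (1256)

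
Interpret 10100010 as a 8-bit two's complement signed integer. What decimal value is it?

MSB is 1, so the value is negative. Find the magnitude:
1. Invert bits:  01011101
2. Add 1:        01011110  = 94
3. Apply sign:   -94

Answer: -94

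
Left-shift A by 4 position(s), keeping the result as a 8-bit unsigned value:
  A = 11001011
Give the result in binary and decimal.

Shift left by 4: drop the top 4 bit(s), append 4 zero(s) on the right.
  11001011  ->  discard [1100], keep [1011], append 0000
= 10110000

Answer: 10110000 (176)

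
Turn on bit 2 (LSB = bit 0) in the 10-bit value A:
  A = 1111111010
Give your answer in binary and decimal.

Mask = 1 << 2 = 0000000100
Bit 2 of A is 0, so OR-ing with the mask flips it to 1.
  1111111010
| 0000000100
------------
  1111111110

Answer: 1111111110 (1022)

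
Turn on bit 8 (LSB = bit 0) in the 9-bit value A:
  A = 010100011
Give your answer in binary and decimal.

Mask = 1 << 8 = 100000000
Bit 8 of A is 0, so OR-ing with the mask flips it to 1.
  010100011
| 100000000
-----------
  110100011

Answer: 110100011 (419)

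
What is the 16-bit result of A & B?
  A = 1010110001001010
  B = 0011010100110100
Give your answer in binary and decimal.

Apply & to each column (1 only where both bits are 1):
  1010110001001010
& 0011010100110100
------------------
  0010010000000000

Answer: 0010010000000000 (9216)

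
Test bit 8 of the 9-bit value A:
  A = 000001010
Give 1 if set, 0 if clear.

Bit 8 is the 9th from the right.
  000001010
  ^
That bit is 0.

Answer: 0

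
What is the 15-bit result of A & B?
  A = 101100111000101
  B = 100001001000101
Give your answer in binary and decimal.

Apply & to each column (1 only where both bits are 1):
  101100111000101
& 100001001000101
-----------------
  100000001000101

Answer: 100000001000101 (16453)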